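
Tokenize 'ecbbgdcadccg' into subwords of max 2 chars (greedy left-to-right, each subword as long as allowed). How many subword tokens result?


'ecbbgdcadccg' has 12 characters.
Chunking with max size 2:
  Chunk 1: 'ec' (positions 0-1)
  Chunk 2: 'bb' (positions 2-3)
  Chunk 3: 'gd' (positions 4-5)
  Chunk 4: 'ca' (positions 6-7)
  Chunk 5: 'dc' (positions 8-9)
  Chunk 6: 'cg' (positions 10-11)
Total chunks: ceil(12 / 2) = 6

6


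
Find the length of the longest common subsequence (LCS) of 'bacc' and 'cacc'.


DP table for LCS of 'bacc' and 'cacc':
       c  a  c  c
    0  0  0  0  0
  b 0  0  0  0  0
  a 0  0  1  1  1
  c 0  1  1  2  2
  c 0  1  1  2  3
LCS: 'acc'
LCS length = 3

3


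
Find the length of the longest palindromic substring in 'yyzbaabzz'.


Scanning 'yyzbaabzz' for palindromic substrings.
Substring at positions 2-7: 'zbaabz'.
Check: reverse('zbaabz') = 'zbaabz' -> palindrome confirmed.
Neighbouring characters ('y' / 'z') break symmetry, so it cannot extend further.
No longer palindromic substring exists; longest length = 6

6


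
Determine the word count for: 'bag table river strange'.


Counting words by splitting on spaces:
  Word 1: 'bag'
  Word 2: 'table'
  Word 3: 'river'
  Word 4: 'strange'
Total words: 4

4


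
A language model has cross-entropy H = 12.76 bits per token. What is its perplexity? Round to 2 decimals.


Perplexity formula: PP = 2^H
H = 12.76
PP = 2^12.76
Decompose: 2^12.76 = 2^12 * 2^0.76
2^12 = 4096, 2^0.76 ~ 1.6934906
PP ~ 4096 * 1.6934906 = 6936.5374976
Rounded to 2 decimals: 6936.54

6936.54


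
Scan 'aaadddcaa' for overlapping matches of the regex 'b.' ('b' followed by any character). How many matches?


Pattern: b. means 'b' followed by any character.
Scanning 'aaadddcaa' position-by-position:
  Pos 0: window 'aa' -> no
  Pos 1: window 'aa' -> no
  Pos 2: window 'ad' -> no
  Pos 3: window 'dd' -> no
  Pos 4: window 'dd' -> no
  Pos 5: window 'dc' -> no
  Pos 6: window 'ca' -> no
  Pos 7: window 'aa' -> no
  Pos 8: window 'a' -> no
Total matches: 0

0


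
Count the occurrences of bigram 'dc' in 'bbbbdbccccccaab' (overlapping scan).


Scanning 'bbbbdbccccccaab' for bigram 'dc':
  Position 0: 'bb' -> no
  Position 1: 'bb' -> no
  Position 2: 'bb' -> no
  Position 3: 'bd' -> no
  Position 4: 'db' -> no
  Position 5: 'bc' -> no
  Position 6: 'cc' -> no
  Position 7: 'cc' -> no
  Position 8: 'cc' -> no
  Position 9: 'cc' -> no
  Position 10: 'cc' -> no
  Position 11: 'ca' -> no
  Position 12: 'aa' -> no
  Position 13: 'ab' -> no
Total matches: 0

0


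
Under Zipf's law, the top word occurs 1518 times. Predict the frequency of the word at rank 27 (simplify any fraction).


Zipf's law: freq(rank) = f1 / rank
f1 = 1518, rank = 27
freq = 1518 / 27
GCD(1518, 27) = 3
Simplified: 506/9

506/9


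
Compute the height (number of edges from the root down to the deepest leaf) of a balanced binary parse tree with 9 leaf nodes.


In a balanced binary tree with n leaves the deepest leaf is ceil(log2(n)) edges below the root.
log2(9) = 3.1699
ceil(3.1699) = 4
height (edges) = 4

4


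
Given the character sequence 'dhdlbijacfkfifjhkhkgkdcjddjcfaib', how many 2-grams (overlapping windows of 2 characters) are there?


String 'dhdlbijacfkfifjhkhkgkdcjddjcfaib' has length L = 32.
Number of overlapping n-grams = L - n + 1
Substituting: 32 - 2 + 1 = 31

31


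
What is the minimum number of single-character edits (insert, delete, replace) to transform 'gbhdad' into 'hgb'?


Building DP table for s1='gbhdad' (len 6) and s2='hgb' (len 3):
       h  g  b
    0  1  2  3
  g 1  1  1  2
  b 2  2  2  1
  h 3  2  3  2
  d 4  3  3  3
  a 5  4  4  4
  d 6  5  5  5
Edit distance = dp[6][3] = 5

5


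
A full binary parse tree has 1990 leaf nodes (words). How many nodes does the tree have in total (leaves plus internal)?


Leaf nodes (terminals): 1990
Internal nodes = n - 1 = 1990 - 1 = 1989
Total = leaves + internal = 1990 + 1989 = 3979

3979


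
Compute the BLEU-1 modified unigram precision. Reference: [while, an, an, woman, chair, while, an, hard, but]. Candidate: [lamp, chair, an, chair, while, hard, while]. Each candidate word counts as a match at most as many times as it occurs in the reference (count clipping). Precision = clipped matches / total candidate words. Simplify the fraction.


Reference word counts: {'an': 3, 'but': 1, 'chair': 1, 'hard': 1, 'while': 2, 'woman': 1}
Checking each candidate word (with clipping):
  'lamp' -> not in reference -> no match (matches: 0)
  'chair' -> in reference (ref count 1, used 1/1) -> match (matches: 1)
  'an' -> in reference (ref count 3, used 1/3) -> match (matches: 2)
  'chair' -> ref count 1 already used up (1/1) -> clipped, no match (matches: 2)
  'while' -> in reference (ref count 2, used 1/2) -> match (matches: 3)
  'hard' -> in reference (ref count 1, used 1/1) -> match (matches: 4)
  'while' -> in reference (ref count 2, used 2/2) -> match (matches: 5)
Clipped matches: 5, Candidate length: 7
Precision = 5/7

5/7


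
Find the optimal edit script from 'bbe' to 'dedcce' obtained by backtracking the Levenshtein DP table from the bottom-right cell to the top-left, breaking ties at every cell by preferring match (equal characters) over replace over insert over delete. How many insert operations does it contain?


Edit distance = 5. Backtracking from cell (3, 6) with preference match > replace > insert > delete,
then listing the resulting alignment 'bbe' -> 'dedcce' left to right:
  Step 1: insert 'd' [insertion #1]
  Step 2: insert 'e' [insertion #2]
  Step 3: insert 'd' [insertion #3]
  Step 4: replace b->c
  Step 5: replace b->c
  Step 6: keep 'e'
Total insertions: 3

3


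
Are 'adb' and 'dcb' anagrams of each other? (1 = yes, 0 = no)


Sort characters of 'adb': 'abd'
Sort characters of 'dcb': 'bcd'
Sorted forms differ -> they are NOT anagrams
Result: 0

0


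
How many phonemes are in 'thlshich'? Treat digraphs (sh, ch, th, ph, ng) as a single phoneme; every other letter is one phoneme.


Parsing 'thlshich' greedily, digraphs first:
  'th' -> digraph (1 consonant phoneme) (phonemes so far: 1)
  'l' -> consonant phoneme (phonemes so far: 2)
  'sh' -> digraph (1 consonant phoneme) (phonemes so far: 3)
  'i' -> vowel phoneme (phonemes so far: 4)
  'ch' -> digraph (1 consonant phoneme) (phonemes so far: 5)
Total phonemes: 5

5


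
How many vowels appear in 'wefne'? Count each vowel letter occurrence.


Scanning each character of 'wefne':
  Position 1: 'w' -> consonant (running count: 0)
  Position 2: 'e' -> vowel (running count: 1)
  Position 3: 'f' -> consonant (running count: 1)
  Position 4: 'n' -> consonant (running count: 1)
  Position 5: 'e' -> vowel (running count: 2)
Total vowels: 2

2


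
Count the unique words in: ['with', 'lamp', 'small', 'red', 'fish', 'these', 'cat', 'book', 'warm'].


Listing all tokens and tracking unique types:
  Token 1: 'with' -> NEW (unique so far: 1)
  Token 2: 'lamp' -> NEW (unique so far: 2)
  Token 3: 'small' -> NEW (unique so far: 3)
  Token 4: 'red' -> NEW (unique so far: 4)
  Token 5: 'fish' -> NEW (unique so far: 5)
  Token 6: 'these' -> NEW (unique so far: 6)
  Token 7: 'cat' -> NEW (unique so far: 7)
  Token 8: 'book' -> NEW (unique so far: 8)
  Token 9: 'warm' -> NEW (unique so far: 9)
Unique types: ('book', 'cat', 'fish', 'lamp', 'red', 'small', 'these', 'warm', 'with')
Vocabulary size: 9

9


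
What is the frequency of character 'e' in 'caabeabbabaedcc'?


Scanning 'caabeabbabaedcc' for 'e':
  Position 4: 'e' -> MATCH (count: 1)
  Position 11: 'e' -> MATCH (count: 2)
Total occurrences of 'e': 2

2


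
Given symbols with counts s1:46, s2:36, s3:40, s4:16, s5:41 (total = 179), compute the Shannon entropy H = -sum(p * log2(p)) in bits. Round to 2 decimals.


Computing entropy H = -sum(p_i * log2(p_i)):
  s1: p = 46/179 = 0.2570, -p*log2(p) = 0.5038
  s2: p = 36/179 = 0.2011, -p*log2(p) = 0.4654
  s3: p = 40/179 = 0.2235, -p*log2(p) = 0.4831
  s4: p = 16/179 = 0.0894, -p*log2(p) = 0.3114
  s5: p = 41/179 = 0.2291, -p*log2(p) = 0.4870
H = sum of terms = 2.2507
Rounded to 2 decimals: 2.25

2.25


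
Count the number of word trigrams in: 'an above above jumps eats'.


Word trigrams from [5] words:
  Trigram 1: (an above above)
  Trigram 2: (above above jumps)
  Trigram 3: (above jumps eats)
Total word trigrams: 5 - 2 = 3

3


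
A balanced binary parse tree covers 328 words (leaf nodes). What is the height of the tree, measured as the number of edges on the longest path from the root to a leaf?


In a balanced binary tree with n leaves the deepest leaf is ceil(log2(n)) edges below the root.
log2(328) = 8.3576
ceil(8.3576) = 9
height (edges) = 9

9


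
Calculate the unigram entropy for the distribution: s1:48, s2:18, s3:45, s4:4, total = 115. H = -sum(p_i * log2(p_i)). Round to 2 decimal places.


Computing entropy H = -sum(p_i * log2(p_i)):
  s1: p = 48/115 = 0.4174, -p*log2(p) = 0.5261
  s2: p = 18/115 = 0.1565, -p*log2(p) = 0.4188
  s3: p = 45/115 = 0.3913, -p*log2(p) = 0.5297
  s4: p = 4/115 = 0.0348, -p*log2(p) = 0.1685
H = sum of terms = 1.6431
Rounded to 2 decimals: 1.64

1.64


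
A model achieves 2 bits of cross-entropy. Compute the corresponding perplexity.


Perplexity formula: PP = 2^H
H = 2
PP = 2^2
Steps: 2^1 = 2, 2^2 = 4
PP = 4

4


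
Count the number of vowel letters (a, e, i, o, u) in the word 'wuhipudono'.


Scanning each character of 'wuhipudono':
  Position 1: 'w' -> consonant (running count: 0)
  Position 2: 'u' -> vowel (running count: 1)
  Position 3: 'h' -> consonant (running count: 1)
  Position 4: 'i' -> vowel (running count: 2)
  Position 5: 'p' -> consonant (running count: 2)
  Position 6: 'u' -> vowel (running count: 3)
  Position 7: 'd' -> consonant (running count: 3)
  Position 8: 'o' -> vowel (running count: 4)
  Position 9: 'n' -> consonant (running count: 4)
  Position 10: 'o' -> vowel (running count: 5)
Total vowels: 5

5


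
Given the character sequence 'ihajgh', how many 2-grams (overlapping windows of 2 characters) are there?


String 'ihajgh' has length L = 6.
Number of overlapping n-grams = L - n + 1
Substituting: 6 - 2 + 1 = 5

5


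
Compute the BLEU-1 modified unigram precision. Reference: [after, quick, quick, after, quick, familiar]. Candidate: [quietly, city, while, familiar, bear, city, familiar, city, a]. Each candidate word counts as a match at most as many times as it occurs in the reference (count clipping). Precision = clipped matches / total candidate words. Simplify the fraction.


Reference word counts: {'after': 2, 'familiar': 1, 'quick': 3}
Checking each candidate word (with clipping):
  'quietly' -> not in reference -> no match (matches: 0)
  'city' -> not in reference -> no match (matches: 0)
  'while' -> not in reference -> no match (matches: 0)
  'familiar' -> in reference (ref count 1, used 1/1) -> match (matches: 1)
  'bear' -> not in reference -> no match (matches: 1)
  'city' -> not in reference -> no match (matches: 1)
  'familiar' -> ref count 1 already used up (1/1) -> clipped, no match (matches: 1)
  'city' -> not in reference -> no match (matches: 1)
  'a' -> not in reference -> no match (matches: 1)
Clipped matches: 1, Candidate length: 9
Precision = 1/9

1/9


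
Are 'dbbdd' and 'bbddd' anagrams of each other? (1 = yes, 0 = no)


Sort characters of 'dbbdd': 'bbddd'
Sort characters of 'bbddd': 'bbddd'
Sorted forms match -> they ARE anagrams
Result: 1

1


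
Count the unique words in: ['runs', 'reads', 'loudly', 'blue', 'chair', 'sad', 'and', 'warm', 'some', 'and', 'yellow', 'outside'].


Listing all tokens and tracking unique types:
  Token 1: 'runs' -> NEW (unique so far: 1)
  Token 2: 'reads' -> NEW (unique so far: 2)
  Token 3: 'loudly' -> NEW (unique so far: 3)
  Token 4: 'blue' -> NEW (unique so far: 4)
  Token 5: 'chair' -> NEW (unique so far: 5)
  Token 6: 'sad' -> NEW (unique so far: 6)
  Token 7: 'and' -> NEW (unique so far: 7)
  Token 8: 'warm' -> NEW (unique so far: 8)
  Token 9: 'some' -> NEW (unique so far: 9)
  Token 10: 'and' -> duplicate (unique so far: 9)
  Token 11: 'yellow' -> NEW (unique so far: 10)
  Token 12: 'outside' -> NEW (unique so far: 11)
Unique types: ('and', 'blue', 'chair', 'loudly', 'outside', 'reads', 'runs', 'sad', 'some', 'warm', 'yellow')
Vocabulary size: 11

11


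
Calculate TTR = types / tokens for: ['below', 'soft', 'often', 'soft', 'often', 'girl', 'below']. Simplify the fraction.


Tokens: 7
Unique types: ('below', 'girl', 'often', 'soft') = 4
TTR = 4/7
Already in lowest terms.

4/7


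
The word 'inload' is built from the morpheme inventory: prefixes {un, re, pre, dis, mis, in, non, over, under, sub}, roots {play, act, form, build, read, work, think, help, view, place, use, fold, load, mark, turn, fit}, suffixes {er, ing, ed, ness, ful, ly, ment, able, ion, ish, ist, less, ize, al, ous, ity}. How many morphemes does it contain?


Segmenting 'inload' against the inventory:
  'in' -> prefix (morpheme 1)
  'load' -> root (morpheme 2)
Total morphemes: 2

2


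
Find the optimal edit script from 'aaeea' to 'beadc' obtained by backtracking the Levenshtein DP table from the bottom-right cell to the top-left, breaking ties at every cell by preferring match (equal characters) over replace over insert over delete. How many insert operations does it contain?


Edit distance = 5. Backtracking from cell (5, 5) with preference match > replace > insert > delete,
then listing the resulting alignment 'aaeea' -> 'beadc' left to right:
  Step 1: replace a->b
  Step 2: replace a->e
  Step 3: replace e->a
  Step 4: replace e->d
  Step 5: replace a->c
Total insertions: 0

0


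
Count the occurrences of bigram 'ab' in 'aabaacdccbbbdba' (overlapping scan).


Scanning 'aabaacdccbbbdba' for bigram 'ab':
  Position 0: 'aa' -> no
  Position 1: 'ab' -> MATCH
  Position 2: 'ba' -> no
  Position 3: 'aa' -> no
  Position 4: 'ac' -> no
  Position 5: 'cd' -> no
  Position 6: 'dc' -> no
  Position 7: 'cc' -> no
  Position 8: 'cb' -> no
  Position 9: 'bb' -> no
  Position 10: 'bb' -> no
  Position 11: 'bd' -> no
  Position 12: 'db' -> no
  Position 13: 'ba' -> no
Total matches: 1

1


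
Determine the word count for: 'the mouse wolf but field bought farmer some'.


Counting words by splitting on spaces:
  Word 1: 'the'
  Word 2: 'mouse'
  Word 3: 'wolf'
  Word 4: 'but'
  Word 5: 'field'
  Word 6: 'bought'
  Word 7: 'farmer'
  Word 8: 'some'
Total words: 8

8


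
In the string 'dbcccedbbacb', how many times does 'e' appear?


Scanning 'dbcccedbbacb' for 'e':
  Position 5: 'e' -> MATCH (count: 1)
Total occurrences of 'e': 1

1


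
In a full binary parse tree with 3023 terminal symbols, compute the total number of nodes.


Leaf nodes (terminals): 3023
Internal nodes = n - 1 = 3023 - 1 = 3022
Total = leaves + internal = 3023 + 3022 = 6045

6045


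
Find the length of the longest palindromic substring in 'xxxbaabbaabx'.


Scanning 'xxxbaabbaabx' for palindromic substrings.
Substring at positions 2-11: 'xbaabbaabx'.
Check: reverse('xbaabbaabx') = 'xbaabbaabx' -> palindrome confirmed.
Neighbouring characters ('x' / '-') break symmetry, so it cannot extend further.
No longer palindromic substring exists; longest length = 10

10


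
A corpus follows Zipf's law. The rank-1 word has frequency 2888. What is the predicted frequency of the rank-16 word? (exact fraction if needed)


Zipf's law: freq(rank) = f1 / rank
f1 = 2888, rank = 16
freq = 2888 / 16
GCD(2888, 16) = 8
Simplified: 361/2

361/2


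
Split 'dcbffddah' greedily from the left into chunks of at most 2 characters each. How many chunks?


'dcbffddah' has 9 characters.
Chunking with max size 2:
  Chunk 1: 'dc' (positions 0-1)
  Chunk 2: 'bf' (positions 2-3)
  Chunk 3: 'fd' (positions 4-5)
  Chunk 4: 'da' (positions 6-7)
  Chunk 5: 'h' (positions 8-8)
Total chunks: ceil(9 / 2) = 5

5


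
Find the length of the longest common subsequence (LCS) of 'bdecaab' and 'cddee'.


DP table for LCS of 'bdecaab' and 'cddee':
       c  d  d  e  e
    0  0  0  0  0  0
  b 0  0  0  0  0  0
  d 0  0  1  1  1  1
  e 0  0  1  1  2  2
  c 0  1  1  1  2  2
  a 0  1  1  1  2  2
  a 0  1  1  1  2  2
  b 0  1  1  1  2  2
LCS: 'de'
LCS length = 2

2


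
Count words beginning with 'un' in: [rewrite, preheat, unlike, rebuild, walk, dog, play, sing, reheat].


Checking each word for prefix 'un':
  'rewrite' -> no (count: 0)
  'preheat' -> no (count: 0)
  'unlike' -> YES, starts with 'un' (count: 1)
  'rebuild' -> no (count: 1)
  'walk' -> no (count: 1)
  'dog' -> no (count: 1)
  'play' -> no (count: 1)
  'sing' -> no (count: 1)
  'reheat' -> no (count: 1)
Total with prefix 'un': 1

1


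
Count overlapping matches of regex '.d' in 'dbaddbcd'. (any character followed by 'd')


Pattern: .d means any character followed by 'd'.
Scanning 'dbaddbcd' position-by-position:
  Pos 0: window 'db' -> no
  Pos 1: window 'ba' -> no
  Pos 2: window 'ad' -> MATCH
  Pos 3: window 'dd' -> MATCH
  Pos 4: window 'db' -> no
  Pos 5: window 'bc' -> no
  Pos 6: window 'cd' -> MATCH
  Pos 7: window 'd' -> no
Total matches: 3

3


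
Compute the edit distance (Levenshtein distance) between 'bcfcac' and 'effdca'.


Building DP table for s1='bcfcac' (len 6) and s2='effdca' (len 6):
       e  f  f  d  c  a
    0  1  2  3  4  5  6
  b 1  1  2  3  4  5  6
  c 2  2  2  3  4  4  5
  f 3  3  2  2  3  4  5
  c 4  4  3  3  3  3  4
  a 5  5  4  4  4  4  3
  c 6  6  5  5  5  4  4
Edit distance = dp[6][6] = 4

4


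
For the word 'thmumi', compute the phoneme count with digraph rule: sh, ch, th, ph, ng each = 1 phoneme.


Parsing 'thmumi' greedily, digraphs first:
  'th' -> digraph (1 consonant phoneme) (phonemes so far: 1)
  'm' -> consonant phoneme (phonemes so far: 2)
  'u' -> vowel phoneme (phonemes so far: 3)
  'm' -> consonant phoneme (phonemes so far: 4)
  'i' -> vowel phoneme (phonemes so far: 5)
Total phonemes: 5

5


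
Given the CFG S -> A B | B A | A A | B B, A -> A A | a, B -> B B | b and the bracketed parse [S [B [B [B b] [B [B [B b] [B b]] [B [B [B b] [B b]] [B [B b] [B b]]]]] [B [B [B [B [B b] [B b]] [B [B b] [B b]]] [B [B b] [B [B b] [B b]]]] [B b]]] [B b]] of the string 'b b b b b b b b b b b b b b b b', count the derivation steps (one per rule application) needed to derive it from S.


Every bracketed nonterminal node [X ...] in the tree is produced by exactly one rule application.
Reading the tree off as a leftmost derivation:
  Step 1: S  =>  B B   (applied S -> B B)
  Step 2: B B  =>  B B B   (applied B -> B B)
  Step 3: B B B  =>  B B B B   (applied B -> B B)
  Step 4: B B B B  =>  b B B B   (applied B -> b)
  Step 5: b B B B  =>  b B B B B   (applied B -> B B)
  Step 6: b B B B B  =>  b B B B B B   (applied B -> B B)
  Step 7: b B B B B B  =>  b b B B B B   (applied B -> b)
  Step 8: b b B B B B  =>  b b b B B B   (applied B -> b)
  Step 9: b b b B B B  =>  b b b B B B B   (applied B -> B B)
  Step 10: b b b B B B B  =>  b b b B B B B B   (applied B -> B B)
  Step 11: b b b B B B B B  =>  b b b b B B B B   (applied B -> b)
  Step 12: b b b b B B B B  =>  b b b b b B B B   (applied B -> b)
  Step 13: b b b b b B B B  =>  b b b b b B B B B   (applied B -> B B)
  Step 14: b b b b b B B B B  =>  b b b b b b B B B   (applied B -> b)
  Step 15: b b b b b b B B B  =>  b b b b b b b B B   (applied B -> b)
  Step 16: b b b b b b b B B  =>  b b b b b b b B B B   (applied B -> B B)
  Step 17: b b b b b b b B B B  =>  b b b b b b b B B B B   (applied B -> B B)
  Step 18: b b b b b b b B B B B  =>  b b b b b b b B B B B B   (applied B -> B B)
  Step 19: b b b b b b b B B B B B  =>  b b b b b b b B B B B B B   (applied B -> B B)
  Step 20: b b b b b b b B B B B B B  =>  b b b b b b b b B B B B B   (applied B -> b)
  Step 21: b b b b b b b b B B B B B  =>  b b b b b b b b b B B B B   (applied B -> b)
  Step 22: b b b b b b b b b B B B B  =>  b b b b b b b b b B B B B B   (applied B -> B B)
  Step 23: b b b b b b b b b B B B B B  =>  b b b b b b b b b b B B B B   (applied B -> b)
  Step 24: b b b b b b b b b b B B B B  =>  b b b b b b b b b b b B B B   (applied B -> b)
  Step 25: b b b b b b b b b b b B B B  =>  b b b b b b b b b b b B B B B   (applied B -> B B)
  Step 26: b b b b b b b b b b b B B B B  =>  b b b b b b b b b b b b B B B   (applied B -> b)
  Step 27: b b b b b b b b b b b b B B B  =>  b b b b b b b b b b b b B B B B   (applied B -> B B)
  Step 28: b b b b b b b b b b b b B B B B  =>  b b b b b b b b b b b b b B B B   (applied B -> b)
  Step 29: b b b b b b b b b b b b b B B B  =>  b b b b b b b b b b b b b b B B   (applied B -> b)
  Step 30: b b b b b b b b b b b b b b B B  =>  b b b b b b b b b b b b b b b B   (applied B -> b)
  Step 31: b b b b b b b b b b b b b b b B  =>  b b b b b b b b b b b b b b b b   (applied B -> b)
Final yield: b b b b b b b b b b b b b b b b
Total rewrite steps: 31

31


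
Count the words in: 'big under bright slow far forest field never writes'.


Counting words by splitting on spaces:
  Word 1: 'big'
  Word 2: 'under'
  Word 3: 'bright'
  Word 4: 'slow'
  Word 5: 'far'
  Word 6: 'forest'
  Word 7: 'field'
  Word 8: 'never'
  Word 9: 'writes'
Total words: 9

9


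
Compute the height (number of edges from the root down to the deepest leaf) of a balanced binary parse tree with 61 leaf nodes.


In a balanced binary tree with n leaves the deepest leaf is ceil(log2(n)) edges below the root.
log2(61) = 5.9307
ceil(5.9307) = 6
height (edges) = 6

6


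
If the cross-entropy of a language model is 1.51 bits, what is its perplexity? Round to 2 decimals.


Perplexity formula: PP = 2^H
H = 1.51
PP = 2^1.51
Decompose: 2^1.51 = 2^1 * 2^0.51
2^1 = 2, 2^0.51 ~ 1.4240502
PP ~ 2 * 1.4240502 = 2.8481004
Rounded to 2 decimals: 2.85

2.85


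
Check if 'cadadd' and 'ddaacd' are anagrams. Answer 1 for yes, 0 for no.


Sort characters of 'cadadd': 'aacddd'
Sort characters of 'ddaacd': 'aacddd'
Sorted forms match -> they ARE anagrams
Result: 1

1


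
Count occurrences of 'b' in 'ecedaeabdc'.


Scanning 'ecedaeabdc' for 'b':
  Position 7: 'b' -> MATCH (count: 1)
Total occurrences of 'b': 1

1


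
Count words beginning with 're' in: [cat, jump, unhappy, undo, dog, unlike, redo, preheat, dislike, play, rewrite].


Checking each word for prefix 're':
  'cat' -> no (count: 0)
  'jump' -> no (count: 0)
  'unhappy' -> no (count: 0)
  'undo' -> no (count: 0)
  'dog' -> no (count: 0)
  'unlike' -> no (count: 0)
  'redo' -> YES, starts with 're' (count: 1)
  'preheat' -> no (count: 1)
  'dislike' -> no (count: 1)
  'play' -> no (count: 1)
  'rewrite' -> YES, starts with 're' (count: 2)
Total with prefix 're': 2

2


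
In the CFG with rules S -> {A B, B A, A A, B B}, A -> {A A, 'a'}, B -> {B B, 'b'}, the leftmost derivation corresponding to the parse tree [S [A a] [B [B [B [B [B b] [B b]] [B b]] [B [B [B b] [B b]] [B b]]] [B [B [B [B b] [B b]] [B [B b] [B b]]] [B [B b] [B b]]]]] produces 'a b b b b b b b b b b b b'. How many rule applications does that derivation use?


Every bracketed nonterminal node [X ...] in the tree is produced by exactly one rule application.
Reading the tree off as a leftmost derivation:
  Step 1: S  =>  A B   (applied S -> A B)
  Step 2: A B  =>  a B   (applied A -> a)
  Step 3: a B  =>  a B B   (applied B -> B B)
  Step 4: a B B  =>  a B B B   (applied B -> B B)
  Step 5: a B B B  =>  a B B B B   (applied B -> B B)
  Step 6: a B B B B  =>  a B B B B B   (applied B -> B B)
  Step 7: a B B B B B  =>  a b B B B B   (applied B -> b)
  Step 8: a b B B B B  =>  a b b B B B   (applied B -> b)
  Step 9: a b b B B B  =>  a b b b B B   (applied B -> b)
  Step 10: a b b b B B  =>  a b b b B B B   (applied B -> B B)
  Step 11: a b b b B B B  =>  a b b b B B B B   (applied B -> B B)
  Step 12: a b b b B B B B  =>  a b b b b B B B   (applied B -> b)
  Step 13: a b b b b B B B  =>  a b b b b b B B   (applied B -> b)
  Step 14: a b b b b b B B  =>  a b b b b b b B   (applied B -> b)
  Step 15: a b b b b b b B  =>  a b b b b b b B B   (applied B -> B B)
  Step 16: a b b b b b b B B  =>  a b b b b b b B B B   (applied B -> B B)
  Step 17: a b b b b b b B B B  =>  a b b b b b b B B B B   (applied B -> B B)
  Step 18: a b b b b b b B B B B  =>  a b b b b b b b B B B   (applied B -> b)
  Step 19: a b b b b b b b B B B  =>  a b b b b b b b b B B   (applied B -> b)
  Step 20: a b b b b b b b b B B  =>  a b b b b b b b b B B B   (applied B -> B B)
  Step 21: a b b b b b b b b B B B  =>  a b b b b b b b b b B B   (applied B -> b)
  Step 22: a b b b b b b b b b B B  =>  a b b b b b b b b b b B   (applied B -> b)
  Step 23: a b b b b b b b b b b B  =>  a b b b b b b b b b b B B   (applied B -> B B)
  Step 24: a b b b b b b b b b b B B  =>  a b b b b b b b b b b b B   (applied B -> b)
  Step 25: a b b b b b b b b b b b B  =>  a b b b b b b b b b b b b   (applied B -> b)
Final yield: a b b b b b b b b b b b b
Total rewrite steps: 25

25


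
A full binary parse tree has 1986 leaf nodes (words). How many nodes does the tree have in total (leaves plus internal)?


Leaf nodes (terminals): 1986
Internal nodes = n - 1 = 1986 - 1 = 1985
Total = leaves + internal = 1986 + 1985 = 3971

3971


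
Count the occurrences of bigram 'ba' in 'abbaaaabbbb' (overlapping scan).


Scanning 'abbaaaabbbb' for bigram 'ba':
  Position 0: 'ab' -> no
  Position 1: 'bb' -> no
  Position 2: 'ba' -> MATCH
  Position 3: 'aa' -> no
  Position 4: 'aa' -> no
  Position 5: 'aa' -> no
  Position 6: 'ab' -> no
  Position 7: 'bb' -> no
  Position 8: 'bb' -> no
  Position 9: 'bb' -> no
Total matches: 1

1


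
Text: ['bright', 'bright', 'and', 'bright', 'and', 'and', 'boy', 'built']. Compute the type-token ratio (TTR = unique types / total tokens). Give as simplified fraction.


Tokens: 8
Unique types: ('and', 'boy', 'bright', 'built') = 4
TTR = 4/8
Simplify: divide both by 4 -> 1/2
TTR = 1/2

1/2


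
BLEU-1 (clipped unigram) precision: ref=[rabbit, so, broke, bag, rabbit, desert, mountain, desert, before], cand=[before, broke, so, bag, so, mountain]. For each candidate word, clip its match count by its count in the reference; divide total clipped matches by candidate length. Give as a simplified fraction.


Reference word counts: {'bag': 1, 'before': 1, 'broke': 1, 'desert': 2, 'mountain': 1, 'rabbit': 2, 'so': 1}
Checking each candidate word (with clipping):
  'before' -> in reference (ref count 1, used 1/1) -> match (matches: 1)
  'broke' -> in reference (ref count 1, used 1/1) -> match (matches: 2)
  'so' -> in reference (ref count 1, used 1/1) -> match (matches: 3)
  'bag' -> in reference (ref count 1, used 1/1) -> match (matches: 4)
  'so' -> ref count 1 already used up (1/1) -> clipped, no match (matches: 4)
  'mountain' -> in reference (ref count 1, used 1/1) -> match (matches: 5)
Clipped matches: 5, Candidate length: 6
Precision = 5/6

5/6


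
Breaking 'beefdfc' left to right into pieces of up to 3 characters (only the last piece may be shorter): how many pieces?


'beefdfc' has 7 characters.
Chunking with max size 3:
  Chunk 1: 'bee' (positions 0-2)
  Chunk 2: 'fdf' (positions 3-5)
  Chunk 3: 'c' (positions 6-6)
Total chunks: ceil(7 / 3) = 3

3


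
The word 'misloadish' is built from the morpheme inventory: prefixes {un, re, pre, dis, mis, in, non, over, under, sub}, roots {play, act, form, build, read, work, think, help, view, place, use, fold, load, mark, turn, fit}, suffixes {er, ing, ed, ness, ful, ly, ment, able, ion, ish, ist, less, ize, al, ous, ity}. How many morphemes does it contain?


Segmenting 'misloadish' against the inventory:
  'mis' -> prefix (morpheme 1)
  'load' -> root (morpheme 2)
  'ish' -> suffix (morpheme 3)
Total morphemes: 3

3


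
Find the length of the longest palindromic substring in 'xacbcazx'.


Scanning 'xacbcazx' for palindromic substrings.
Substring at positions 1-5: 'acbca'.
Check: reverse('acbca') = 'acbca' -> palindrome confirmed.
Neighbouring characters ('x' / 'z') break symmetry, so it cannot extend further.
No longer palindromic substring exists; longest length = 5

5


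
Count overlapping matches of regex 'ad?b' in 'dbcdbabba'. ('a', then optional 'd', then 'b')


Pattern: ad?b means 'a', then optional 'd', then 'b'.
Scanning 'dbcdbabba' position-by-position:
  Pos 0: window 'dbc' -> no
  Pos 1: window 'bcd' -> no
  Pos 2: window 'cdb' -> no
  Pos 3: window 'dba' -> no
  Pos 4: window 'bab' -> no
  Pos 5: window 'abb' -> MATCH
  Pos 6: window 'bba' -> no
  Pos 7: window 'ba' -> no
  Pos 8: window 'a' -> no
Total matches: 1

1


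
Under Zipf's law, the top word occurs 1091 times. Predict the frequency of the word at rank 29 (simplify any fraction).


Zipf's law: freq(rank) = f1 / rank
f1 = 1091, rank = 29
freq = 1091 / 29
GCD(1091, 29) = 1
Simplified: 1091/29

1091/29


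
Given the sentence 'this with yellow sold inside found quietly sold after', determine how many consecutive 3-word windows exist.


Word trigrams from [9] words:
  Trigram 1: (this with yellow)
  Trigram 2: (with yellow sold)
  Trigram 3: (yellow sold inside)
  Trigram 4: (sold inside found)
  Trigram 5: (inside found quietly)
  Trigram 6: (found quietly sold)
  Trigram 7: (quietly sold after)
Total word trigrams: 9 - 2 = 7

7


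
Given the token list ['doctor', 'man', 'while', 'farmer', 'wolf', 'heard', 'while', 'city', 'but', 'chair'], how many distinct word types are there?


Listing all tokens and tracking unique types:
  Token 1: 'doctor' -> NEW (unique so far: 1)
  Token 2: 'man' -> NEW (unique so far: 2)
  Token 3: 'while' -> NEW (unique so far: 3)
  Token 4: 'farmer' -> NEW (unique so far: 4)
  Token 5: 'wolf' -> NEW (unique so far: 5)
  Token 6: 'heard' -> NEW (unique so far: 6)
  Token 7: 'while' -> duplicate (unique so far: 6)
  Token 8: 'city' -> NEW (unique so far: 7)
  Token 9: 'but' -> NEW (unique so far: 8)
  Token 10: 'chair' -> NEW (unique so far: 9)
Unique types: ('but', 'chair', 'city', 'doctor', 'farmer', 'heard', 'man', 'while', 'wolf')
Vocabulary size: 9

9


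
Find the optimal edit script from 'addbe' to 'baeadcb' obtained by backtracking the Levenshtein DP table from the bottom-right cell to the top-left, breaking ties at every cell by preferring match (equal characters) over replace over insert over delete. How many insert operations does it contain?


Edit distance = 5. Backtracking from cell (5, 7) with preference match > replace > insert > delete,
then listing the resulting alignment 'addbe' -> 'baeadcb' left to right:
  Step 1: insert 'b' [insertion #1]
  Step 2: keep 'a'
  Step 3: insert 'e' [insertion #2]
  Step 4: replace d->a
  Step 5: keep 'd'
  Step 6: replace b->c
  Step 7: replace e->b
Total insertions: 2

2


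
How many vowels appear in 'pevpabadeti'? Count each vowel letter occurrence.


Scanning each character of 'pevpabadeti':
  Position 1: 'p' -> consonant (running count: 0)
  Position 2: 'e' -> vowel (running count: 1)
  Position 3: 'v' -> consonant (running count: 1)
  Position 4: 'p' -> consonant (running count: 1)
  Position 5: 'a' -> vowel (running count: 2)
  Position 6: 'b' -> consonant (running count: 2)
  Position 7: 'a' -> vowel (running count: 3)
  Position 8: 'd' -> consonant (running count: 3)
  Position 9: 'e' -> vowel (running count: 4)
  Position 10: 't' -> consonant (running count: 4)
  Position 11: 'i' -> vowel (running count: 5)
Total vowels: 5

5


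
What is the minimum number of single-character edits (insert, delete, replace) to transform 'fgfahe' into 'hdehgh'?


Building DP table for s1='fgfahe' (len 6) and s2='hdehgh' (len 6):
       h  d  e  h  g  h
    0  1  2  3  4  5  6
  f 1  1  2  3  4  5  6
  g 2  2  2  3  4  4  5
  f 3  3  3  3  4  5  5
  a 4  4  4  4  4  5  6
  h 5  4  5  5  4  5  5
  e 6  5  5  5  5  5  6
Edit distance = dp[6][6] = 6

6


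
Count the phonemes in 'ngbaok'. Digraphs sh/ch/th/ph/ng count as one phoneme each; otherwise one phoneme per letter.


Parsing 'ngbaok' greedily, digraphs first:
  'ng' -> digraph (1 consonant phoneme) (phonemes so far: 1)
  'b' -> consonant phoneme (phonemes so far: 2)
  'a' -> vowel phoneme (phonemes so far: 3)
  'o' -> vowel phoneme (phonemes so far: 4)
  'k' -> consonant phoneme (phonemes so far: 5)
Total phonemes: 5

5


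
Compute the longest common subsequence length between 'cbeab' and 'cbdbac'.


DP table for LCS of 'cbeab' and 'cbdbac':
       c  b  d  b  a  c
    0  0  0  0  0  0  0
  c 0  1  1  1  1  1  1
  b 0  1  2  2  2  2  2
  e 0  1  2  2  2  2  2
  a 0  1  2  2  2  3  3
  b 0  1  2  2  3  3  3
LCS: 'cba'
LCS length = 3

3


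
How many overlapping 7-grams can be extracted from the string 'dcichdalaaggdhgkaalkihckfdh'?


String 'dcichdalaaggdhgkaalkihckfdh' has length L = 27.
Number of overlapping n-grams = L - n + 1
Substituting: 27 - 7 + 1 = 21

21


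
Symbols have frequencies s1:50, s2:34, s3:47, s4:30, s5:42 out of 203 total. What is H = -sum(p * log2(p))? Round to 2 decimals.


Computing entropy H = -sum(p_i * log2(p_i)):
  s1: p = 50/203 = 0.2463, -p*log2(p) = 0.4979
  s2: p = 34/203 = 0.1675, -p*log2(p) = 0.4318
  s3: p = 47/203 = 0.2315, -p*log2(p) = 0.4887
  s4: p = 30/203 = 0.1478, -p*log2(p) = 0.4077
  s5: p = 42/203 = 0.2069, -p*log2(p) = 0.4703
H = sum of terms = 2.2964
Rounded to 2 decimals: 2.30

2.30


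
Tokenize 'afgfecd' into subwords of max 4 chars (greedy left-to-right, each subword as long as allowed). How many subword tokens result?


'afgfecd' has 7 characters.
Chunking with max size 4:
  Chunk 1: 'afgf' (positions 0-3)
  Chunk 2: 'ecd' (positions 4-6)
Total chunks: ceil(7 / 4) = 2

2


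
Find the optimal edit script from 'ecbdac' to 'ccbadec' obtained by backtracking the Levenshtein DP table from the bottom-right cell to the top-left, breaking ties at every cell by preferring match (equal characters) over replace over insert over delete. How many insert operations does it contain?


Edit distance = 3. Backtracking from cell (6, 7) with preference match > replace > insert > delete,
then listing the resulting alignment 'ecbdac' -> 'ccbadec' left to right:
  Step 1: replace e->c
  Step 2: keep 'c'
  Step 3: keep 'b'
  Step 4: insert 'a' [insertion #1]
  Step 5: keep 'd'
  Step 6: replace a->e
  Step 7: keep 'c'
Total insertions: 1

1


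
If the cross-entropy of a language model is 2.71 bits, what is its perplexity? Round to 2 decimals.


Perplexity formula: PP = 2^H
H = 2.71
PP = 2^2.71
Decompose: 2^2.71 = 2^2 * 2^0.71
2^2 = 4, 2^0.71 ~ 1.6358041
PP ~ 4 * 1.6358041 = 6.5432164
Rounded to 2 decimals: 6.54

6.54


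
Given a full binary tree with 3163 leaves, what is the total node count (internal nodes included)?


Leaf nodes (terminals): 3163
Internal nodes = n - 1 = 3163 - 1 = 3162
Total = leaves + internal = 3163 + 3162 = 6325

6325


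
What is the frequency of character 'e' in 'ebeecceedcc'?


Scanning 'ebeecceedcc' for 'e':
  Position 0: 'e' -> MATCH (count: 1)
  Position 2: 'e' -> MATCH (count: 2)
  Position 3: 'e' -> MATCH (count: 3)
  Position 6: 'e' -> MATCH (count: 4)
  Position 7: 'e' -> MATCH (count: 5)
Total occurrences of 'e': 5

5


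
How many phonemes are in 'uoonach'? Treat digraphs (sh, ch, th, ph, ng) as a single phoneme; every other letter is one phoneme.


Parsing 'uoonach' greedily, digraphs first:
  'u' -> vowel phoneme (phonemes so far: 1)
  'o' -> vowel phoneme (phonemes so far: 2)
  'o' -> vowel phoneme (phonemes so far: 3)
  'n' -> consonant phoneme (phonemes so far: 4)
  'a' -> vowel phoneme (phonemes so far: 5)
  'ch' -> digraph (1 consonant phoneme) (phonemes so far: 6)
Total phonemes: 6

6


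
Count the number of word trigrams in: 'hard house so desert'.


Word trigrams from [4] words:
  Trigram 1: (hard house so)
  Trigram 2: (house so desert)
Total word trigrams: 4 - 2 = 2

2


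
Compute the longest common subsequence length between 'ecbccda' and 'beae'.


DP table for LCS of 'ecbccda' and 'beae':
       b  e  a  e
    0  0  0  0  0
  e 0  0  1  1  1
  c 0  0  1  1  1
  b 0  1  1  1  1
  c 0  1  1  1  1
  c 0  1  1  1  1
  d 0  1  1  1  1
  a 0  1  1  2  2
LCS: 'ea'
LCS length = 2

2


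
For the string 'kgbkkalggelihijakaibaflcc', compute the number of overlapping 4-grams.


String 'kgbkkalggelihijakaibaflcc' has length L = 25.
Number of overlapping n-grams = L - n + 1
Substituting: 25 - 4 + 1 = 22

22


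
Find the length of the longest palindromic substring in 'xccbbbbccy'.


Scanning 'xccbbbbccy' for palindromic substrings.
Substring at positions 1-8: 'ccbbbbcc'.
Check: reverse('ccbbbbcc') = 'ccbbbbcc' -> palindrome confirmed.
Neighbouring characters ('x' / 'y') break symmetry, so it cannot extend further.
No longer palindromic substring exists; longest length = 8

8


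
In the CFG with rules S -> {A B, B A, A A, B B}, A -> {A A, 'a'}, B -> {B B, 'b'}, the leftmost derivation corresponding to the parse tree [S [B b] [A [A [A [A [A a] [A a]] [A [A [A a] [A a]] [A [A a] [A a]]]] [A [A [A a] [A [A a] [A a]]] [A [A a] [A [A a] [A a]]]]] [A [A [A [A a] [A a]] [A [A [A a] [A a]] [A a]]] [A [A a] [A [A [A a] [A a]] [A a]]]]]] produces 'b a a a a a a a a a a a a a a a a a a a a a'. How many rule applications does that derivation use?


Every bracketed nonterminal node [X ...] in the tree is produced by exactly one rule application.
Reading the tree off as a leftmost derivation:
  Step 1: S  =>  B A   (applied S -> B A)
  Step 2: B A  =>  b A   (applied B -> b)
  Step 3: b A  =>  b A A   (applied A -> A A)
  Step 4: b A A  =>  b A A A   (applied A -> A A)
  Step 5: b A A A  =>  b A A A A   (applied A -> A A)
  Step 6: b A A A A  =>  b A A A A A   (applied A -> A A)
  Step 7: b A A A A A  =>  b a A A A A   (applied A -> a)
  Step 8: b a A A A A  =>  b a a A A A   (applied A -> a)
  Step 9: b a a A A A  =>  b a a A A A A   (applied A -> A A)
  Step 10: b a a A A A A  =>  b a a A A A A A   (applied A -> A A)
  Step 11: b a a A A A A A  =>  b a a a A A A A   (applied A -> a)
  Step 12: b a a a A A A A  =>  b a a a a A A A   (applied A -> a)
  Step 13: b a a a a A A A  =>  b a a a a A A A A   (applied A -> A A)
  Step 14: b a a a a A A A A  =>  b a a a a a A A A   (applied A -> a)
  Step 15: b a a a a a A A A  =>  b a a a a a a A A   (applied A -> a)
  Step 16: b a a a a a a A A  =>  b a a a a a a A A A   (applied A -> A A)
  Step 17: b a a a a a a A A A  =>  b a a a a a a A A A A   (applied A -> A A)
  Step 18: b a a a a a a A A A A  =>  b a a a a a a a A A A   (applied A -> a)
  Step 19: b a a a a a a a A A A  =>  b a a a a a a a A A A A   (applied A -> A A)
  Step 20: b a a a a a a a A A A A  =>  b a a a a a a a a A A A   (applied A -> a)
  Step 21: b a a a a a a a a A A A  =>  b a a a a a a a a a A A   (applied A -> a)
  Step 22: b a a a a a a a a a A A  =>  b a a a a a a a a a A A A   (applied A -> A A)
  Step 23: b a a a a a a a a a A A A  =>  b a a a a a a a a a a A A   (applied A -> a)
  Step 24: b a a a a a a a a a a A A  =>  b a a a a a a a a a a A A A   (applied A -> A A)
  Step 25: b a a a a a a a a a a A A A  =>  b a a a a a a a a a a a A A   (applied A -> a)
  Step 26: b a a a a a a a a a a a A A  =>  b a a a a a a a a a a a a A   (applied A -> a)
  Step 27: b a a a a a a a a a a a a A  =>  b a a a a a a a a a a a a A A   (applied A -> A A)
  Step 28: b a a a a a a a a a a a a A A  =>  b a a a a a a a a a a a a A A A   (applied A -> A A)
  Step 29: b a a a a a a a a a a a a A A A  =>  b a a a a a a a a a a a a A A A A   (applied A -> A A)
  Step 30: b a a a a a a a a a a a a A A A A  =>  b a a a a a a a a a a a a a A A A   (applied A -> a)
  Step 31: b a a a a a a a a a a a a a A A A  =>  b a a a a a a a a a a a a a a A A   (applied A -> a)
  Step 32: b a a a a a a a a a a a a a a A A  =>  b a a a a a a a a a a a a a a A A A   (applied A -> A A)
  Step 33: b a a a a a a a a a a a a a a A A A  =>  b a a a a a a a a a a a a a a A A A A   (applied A -> A A)
  Step 34: b a a a a a a a a a a a a a a A A A A  =>  b a a a a a a a a a a a a a a a A A A   (applied A -> a)
  Step 35: b a a a a a a a a a a a a a a a A A A  =>  b a a a a a a a a a a a a a a a a A A   (applied A -> a)
  Step 36: b a a a a a a a a a a a a a a a a A A  =>  b a a a a a a a a a a a a a a a a a A   (applied A -> a)
  Step 37: b a a a a a a a a a a a a a a a a a A  =>  b a a a a a a a a a a a a a a a a a A A   (applied A -> A A)
  Step 38: b a a a a a a a a a a a a a a a a a A A  =>  b a a a a a a a a a a a a a a a a a a A   (applied A -> a)
  Step 39: b a a a a a a a a a a a a a a a a a a A  =>  b a a a a a a a a a a a a a a a a a a A A   (applied A -> A A)
  Step 40: b a a a a a a a a a a a a a a a a a a A A  =>  b a a a a a a a a a a a a a a a a a a A A A   (applied A -> A A)
  Step 41: b a a a a a a a a a a a a a a a a a a A A A  =>  b a a a a a a a a a a a a a a a a a a a A A   (applied A -> a)
  Step 42: b a a a a a a a a a a a a a a a a a a a A A  =>  b a a a a a a a a a a a a a a a a a a a a A   (applied A -> a)
  Step 43: b a a a a a a a a a a a a a a a a a a a a A  =>  b a a a a a a a a a a a a a a a a a a a a a   (applied A -> a)
Final yield: b a a a a a a a a a a a a a a a a a a a a a
Total rewrite steps: 43

43
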